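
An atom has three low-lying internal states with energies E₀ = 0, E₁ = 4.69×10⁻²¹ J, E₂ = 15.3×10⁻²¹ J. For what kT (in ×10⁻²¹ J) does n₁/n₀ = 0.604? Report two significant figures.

n₁/n₀ = exp[−(E₁−E₀)/kT] = 0.604.
⇒ (E₁−E₀)/kT = ln(1/0.604) = ln(1.656) = 0.5044.
kT = 4.69 ×10⁻²¹ J / 0.5044 = 9.3 ×10⁻²¹ J.

9.3 ×10⁻²¹ J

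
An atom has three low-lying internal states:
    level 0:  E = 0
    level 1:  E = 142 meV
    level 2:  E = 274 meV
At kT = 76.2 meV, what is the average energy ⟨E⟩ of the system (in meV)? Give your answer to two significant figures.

Eᵢ/kT = 0, 1.864, 3.596.
Z = Σ e^(−Eᵢ/kT) = e^(−0) + e^(−1.864) + e^(−3.596) = 1.000 + 0.1551 + 0.02743 = 1.183.
⟨E⟩ = Σ Eᵢ e^(−Eᵢ/kT) / Z = (0·1.000 + 142·0.1551 + 274·0.02743) / 1.183 = 25 meV.

25 meV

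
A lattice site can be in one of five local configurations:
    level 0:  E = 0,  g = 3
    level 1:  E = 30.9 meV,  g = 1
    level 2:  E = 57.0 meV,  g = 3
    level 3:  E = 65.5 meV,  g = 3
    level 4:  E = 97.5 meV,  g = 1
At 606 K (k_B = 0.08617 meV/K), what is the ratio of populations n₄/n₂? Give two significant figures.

0.15

k_BT = 0.08617 × 606 K = 52.22 meV.
n₄/n₂ = (g₄/g₂) exp[−(E₄−E₂)/kT] = (1/3) × exp(−(40.5 meV)/(52.22 meV)) = (1/3) × exp(-0.7756) = 0.15.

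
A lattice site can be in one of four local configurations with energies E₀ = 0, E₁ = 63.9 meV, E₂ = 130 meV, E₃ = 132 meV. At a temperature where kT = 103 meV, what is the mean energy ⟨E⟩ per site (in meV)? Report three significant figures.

Eᵢ/kT = 0, 0.62039, 1.2621, 1.2816.
Z = Σ e^(−Eᵢ/kT) = e^(−0) + e^(−0.62039) + e^(−1.2621) + e^(−1.2816) = 1.0000 + 0.53773 + 0.28306 + 0.27759 = 2.0984.
⟨E⟩ = Σ Eᵢ e^(−Eᵢ/kT) / Z = (0·1.0000 + 63.9·0.53773 + 130·0.28306 + 132·0.27759) / 2.0984 = 51.4 meV.

51.4 meV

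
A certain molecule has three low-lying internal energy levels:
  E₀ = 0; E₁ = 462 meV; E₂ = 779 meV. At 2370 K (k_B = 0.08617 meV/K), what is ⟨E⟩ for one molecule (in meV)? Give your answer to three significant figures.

58.0 meV

k_BT = 0.08617 × 2370 K = 204.22 meV.
Eᵢ/kT = 0, 2.2623, 3.8145.
Z = Σ e^(−Eᵢ/kT) = e^(−0) + e^(−2.2623) + e^(−3.8145) = 1.0000 + 0.10411 + 0.022049 = 1.1262.
⟨E⟩ = Σ Eᵢ e^(−Eᵢ/kT) / Z = (0·1.0000 + 462·0.10411 + 779·0.022049) / 1.1262 = 58.0 meV.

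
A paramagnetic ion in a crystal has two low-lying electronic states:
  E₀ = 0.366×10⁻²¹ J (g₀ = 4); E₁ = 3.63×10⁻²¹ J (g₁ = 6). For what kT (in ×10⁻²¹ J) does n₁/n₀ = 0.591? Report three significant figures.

n₁/n₀ = (g₁/g₀) exp[−(E₁−E₀)/kT] = 0.591.
⇒ (E₁−E₀)/kT = ln((6/4)/0.591) = ln(2.5381) = 0.93142.
kT = 3.264 ×10⁻²¹ J / 0.93142 = 3.50 ×10⁻²¹ J.

3.50 ×10⁻²¹ J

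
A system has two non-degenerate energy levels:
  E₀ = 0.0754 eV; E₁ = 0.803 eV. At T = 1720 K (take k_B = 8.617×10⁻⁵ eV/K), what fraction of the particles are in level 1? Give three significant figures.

0.00732

k_BT = 8.617×10⁻⁵ × 1720 K = 0.14821 eV.
Eᵢ/kT = 0.50874, 5.4180.
Z = Σ e^(−Eᵢ/kT) = e^(−0.50874) + e^(−5.4180) = 0.60125 + 0.0044360 = 0.60569.
P₁ = e^(−E₁/kT) / Z = 0.0044360/0.60569 = 0.00732.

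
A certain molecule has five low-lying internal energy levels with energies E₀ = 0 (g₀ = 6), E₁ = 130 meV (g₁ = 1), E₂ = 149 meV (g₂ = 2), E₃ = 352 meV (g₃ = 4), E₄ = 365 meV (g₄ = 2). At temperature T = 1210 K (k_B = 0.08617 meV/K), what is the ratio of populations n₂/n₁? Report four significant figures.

1.667

k_BT = 0.08617 × 1210 K = 104.266 meV.
n₂/n₁ = (g₂/g₁) exp[−(E₂−E₁)/kT] = (2/1) × exp(−(19 meV)/(104.266 meV)) = (2/1) × exp(-0.182226) = 1.667.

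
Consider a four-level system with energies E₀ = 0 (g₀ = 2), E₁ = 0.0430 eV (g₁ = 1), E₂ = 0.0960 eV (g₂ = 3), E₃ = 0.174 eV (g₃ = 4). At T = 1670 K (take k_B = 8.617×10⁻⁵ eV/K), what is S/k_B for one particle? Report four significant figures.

k_BT = 8.617×10⁻⁵ × 1670 K = 0.143904 eV.
Eᵢ/kT = 0, 0.298810, 0.667111, 1.20914.
Z = Σ gᵢe^(−Eᵢ/kT) = 2·e^(−0) + 1·e^(−0.298810) + 3·e^(−0.667111) + 4·e^(−1.20914) = 2.00000 + 0.741700 + 1.53957 + 1.19382 = 5.47509.
⟨E⟩ = Σ EᵢPᵢ = 0.0707598 eV.
S/k_B = ln Z + ⟨E⟩/kT = ln(5.47509) + 0.0707598/0.143904 = 1.70021 + 0.491715 = 2.192.

2.192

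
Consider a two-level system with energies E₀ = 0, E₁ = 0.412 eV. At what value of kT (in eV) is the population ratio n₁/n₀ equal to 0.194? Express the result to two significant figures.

0.25 eV

n₁/n₀ = exp[−(E₁−E₀)/kT] = 0.194.
⇒ (E₁−E₀)/kT = ln(1/0.194) = ln(5.155) = 1.640.
kT = 0.412 eV / 1.640 = 0.25 eV.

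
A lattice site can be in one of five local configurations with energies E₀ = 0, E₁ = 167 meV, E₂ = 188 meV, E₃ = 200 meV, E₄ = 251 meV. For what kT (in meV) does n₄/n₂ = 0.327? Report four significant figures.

n₄/n₂ = exp[−(E₄−E₂)/kT] = 0.327.
⇒ (E₄−E₂)/kT = ln(1/0.327) = ln(3.05810) = 1.11779.
kT = 63 meV / 1.11779 = 56.36 meV.

56.36 meV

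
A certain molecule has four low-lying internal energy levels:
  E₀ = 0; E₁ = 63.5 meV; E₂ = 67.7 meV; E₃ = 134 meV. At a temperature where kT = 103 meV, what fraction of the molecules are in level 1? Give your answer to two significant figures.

Eᵢ/kT = 0, 0.6165, 0.6573, 1.301.
Z = Σ e^(−Eᵢ/kT) = e^(−0) + e^(−0.6165) + e^(−0.6573) + e^(−1.301) = 1.000 + 0.5398 + 0.5182 + 0.2723 = 2.330.
P₁ = e^(−E₁/kT) / Z = 0.5398/2.330 = 0.23.

0.23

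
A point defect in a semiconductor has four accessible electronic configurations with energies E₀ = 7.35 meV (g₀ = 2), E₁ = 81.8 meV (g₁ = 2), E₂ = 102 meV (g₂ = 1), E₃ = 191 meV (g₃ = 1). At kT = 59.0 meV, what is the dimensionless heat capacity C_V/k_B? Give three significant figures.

Eᵢ/kT = 0.12458, 1.3864, 1.7288, 3.2373.
Z = Σ gᵢe^(−Eᵢ/kT) = 2·e^(−0.12458) + 2·e^(−1.3864) + 1·e^(−1.7288) + 1·e^(−3.2373) = 1.7657 + 0.49995 + 0.17750 + 0.039270 = 2.4824.
⟨E⟩ = 32.017 meV, ⟨E²⟩ = 2707.1 meV².
C_V/k_B = (⟨E²⟩ − ⟨E⟩²)/(kT)² = (2707.1 − 1025.1)/3481.0 = 0.483.

0.483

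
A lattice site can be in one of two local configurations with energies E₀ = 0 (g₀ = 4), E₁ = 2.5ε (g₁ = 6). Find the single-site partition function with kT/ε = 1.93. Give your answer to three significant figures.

Eᵢ/kT = 0, 1.2953.
Z = Σ gᵢe^(−Eᵢ/kT) = 4·e^(−0) + 6·e^(−1.2953) = 4.0000 + 1.6429 = 5.6429.

Z = 5.64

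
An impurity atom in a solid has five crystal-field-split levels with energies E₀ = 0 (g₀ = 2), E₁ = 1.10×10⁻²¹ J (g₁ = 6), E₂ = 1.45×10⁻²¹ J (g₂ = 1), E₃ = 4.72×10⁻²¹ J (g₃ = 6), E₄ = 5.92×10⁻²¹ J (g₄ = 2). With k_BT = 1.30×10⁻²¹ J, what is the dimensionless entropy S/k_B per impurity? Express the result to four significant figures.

Eᵢ/kT = 0, 0.846154, 1.11538, 3.63077, 4.55385.
Z = Σ gᵢe^(−Eᵢ/kT) = 2·e^(−0) + 6·e^(−0.846154) + 1·e^(−1.11538) + 6·e^(−3.63077) + 2·e^(−4.55385) = 2.00000 + 2.57437 + 0.327791 + 0.158975 + 0.0210532 = 5.08219.
⟨E⟩ = Σ EᵢPᵢ = 0.822893 ×10⁻²¹ J.
S/k_B = ln Z + ⟨E⟩/kT = ln(5.08219) + 0.822893/1.30 = 1.62574 + 0.632995 = 2.259.

2.259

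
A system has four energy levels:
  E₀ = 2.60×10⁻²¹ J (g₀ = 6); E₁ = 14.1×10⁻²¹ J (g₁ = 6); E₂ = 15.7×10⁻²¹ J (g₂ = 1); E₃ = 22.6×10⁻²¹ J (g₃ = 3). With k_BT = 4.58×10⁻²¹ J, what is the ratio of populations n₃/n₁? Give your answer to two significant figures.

n₃/n₁ = (g₃/g₁) exp[−(E₃−E₁)/kT] = (3/6) × exp(−(8.5 ×10⁻²¹ J)/(4.58 ×10⁻²¹ J)) = (3/6) × exp(-1.856) = 0.078.

0.078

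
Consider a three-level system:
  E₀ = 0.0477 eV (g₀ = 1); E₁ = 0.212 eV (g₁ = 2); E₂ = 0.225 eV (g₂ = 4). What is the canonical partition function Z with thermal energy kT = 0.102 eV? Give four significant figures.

Z = 1.317

Eᵢ/kT = 0.467647, 2.07843, 2.20588.
Z = Σ gᵢe^(−Eᵢ/kT) = 1·e^(−0.467647) + 2·e^(−2.07843) + 4·e^(−2.20588) = 0.626475 + 0.250253 + 0.440614 = 1.31734.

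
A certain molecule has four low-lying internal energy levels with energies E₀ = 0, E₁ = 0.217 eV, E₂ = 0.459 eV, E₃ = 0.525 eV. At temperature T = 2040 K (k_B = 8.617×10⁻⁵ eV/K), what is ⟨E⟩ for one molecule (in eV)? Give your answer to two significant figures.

k_BT = 8.617×10⁻⁵ × 2040 K = 0.1758 eV.
Eᵢ/kT = 0, 1.234, 2.611, 2.986.
Z = Σ e^(−Eᵢ/kT) = e^(−0) + e^(−1.234) + e^(−2.611) + e^(−2.986) = 1.000 + 0.2911 + 0.07346 + 0.05049 = 1.415.
⟨E⟩ = Σ Eᵢ e^(−Eᵢ/kT) / Z = (0·1.000 + 0.217·0.2911 + 0.459·0.07346 + 0.525·0.05049) / 1.415 = 0.087 eV.

0.087 eV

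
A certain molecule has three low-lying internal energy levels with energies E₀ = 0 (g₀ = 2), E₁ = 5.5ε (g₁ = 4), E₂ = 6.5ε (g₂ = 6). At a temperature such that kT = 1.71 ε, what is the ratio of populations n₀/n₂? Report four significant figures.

n₀/n₂ = (g₀/g₂) exp[−(E₀−E₂)/kT] = (2/6) × exp(−(-6.5ε)/(1.71ε)) = (2/6) × exp(3.80117) = 14.92.

14.92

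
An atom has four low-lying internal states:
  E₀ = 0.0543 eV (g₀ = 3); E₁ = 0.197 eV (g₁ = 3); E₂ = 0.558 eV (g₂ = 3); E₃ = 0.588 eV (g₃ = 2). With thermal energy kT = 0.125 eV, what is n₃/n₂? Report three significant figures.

n₃/n₂ = (g₃/g₂) exp[−(E₃−E₂)/kT] = (2/3) × exp(−(0.030 eV)/(0.125 eV)) = (2/3) × exp(-0.24000) = 0.524.

0.524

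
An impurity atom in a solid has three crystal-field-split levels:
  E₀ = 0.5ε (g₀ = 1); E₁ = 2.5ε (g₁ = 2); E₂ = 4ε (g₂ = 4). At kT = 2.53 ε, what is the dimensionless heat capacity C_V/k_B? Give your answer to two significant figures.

Eᵢ/kT = 0.1976, 0.9881, 1.581.
Z = Σ gᵢe^(−Eᵢ/kT) = 1·e^(−0.1976) + 2·e^(−0.9881) + 4·e^(−1.581) = 0.8207 + 0.7446 + 0.8231 = 2.388.
⟨E⟩ = 2.330 ε, ⟨E²⟩ = 7.550 ε².
C_V/k_B = (⟨E²⟩ − ⟨E⟩²)/(kT)² = (7.550 − 5.429)/6.401 = 0.33.

0.33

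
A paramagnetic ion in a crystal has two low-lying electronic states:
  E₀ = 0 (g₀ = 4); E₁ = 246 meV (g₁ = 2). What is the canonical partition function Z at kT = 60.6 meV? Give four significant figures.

Z = 4.035

Eᵢ/kT = 0, 4.05941.
Z = Σ gᵢe^(−Eᵢ/kT) = 4·e^(−0) + 2·e^(−4.05941) = 4.00000 + 0.0345184 = 4.03452.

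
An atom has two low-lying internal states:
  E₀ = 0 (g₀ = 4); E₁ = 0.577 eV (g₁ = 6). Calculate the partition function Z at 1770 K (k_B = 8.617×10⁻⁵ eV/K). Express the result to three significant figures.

Z = 4.14

k_BT = 8.617×10⁻⁵ × 1770 K = 0.15252 eV.
Eᵢ/kT = 0, 3.7831.
Z = Σ gᵢe^(−Eᵢ/kT) = 4·e^(−0) + 6·e^(−3.7831) = 4.0000 + 0.13651 = 4.1365.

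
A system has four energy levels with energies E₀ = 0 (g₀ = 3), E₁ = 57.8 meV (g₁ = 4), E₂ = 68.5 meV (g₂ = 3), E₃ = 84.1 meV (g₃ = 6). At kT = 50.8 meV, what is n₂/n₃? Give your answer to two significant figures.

0.68

n₂/n₃ = (g₂/g₃) exp[−(E₂−E₃)/kT] = (3/6) × exp(−(-15.6 meV)/(50.8 meV)) = (3/6) × exp(0.3071) = 0.68.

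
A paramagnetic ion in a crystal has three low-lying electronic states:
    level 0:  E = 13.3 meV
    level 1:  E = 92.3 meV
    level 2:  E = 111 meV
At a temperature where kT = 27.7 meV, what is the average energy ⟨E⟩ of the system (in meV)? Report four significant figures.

Eᵢ/kT = 0.480144, 3.33213, 4.00722.
Z = Σ e^(−Eᵢ/kT) = e^(−0.480144) + e^(−3.33213) + e^(−4.00722) = 0.618694 + 0.0357169 + 0.0181839 = 0.672595.
⟨E⟩ = Σ Eᵢ e^(−Eᵢ/kT) / Z = (13.3·0.618694 + 92.3·0.0357169 + 111·0.0181839) / 0.672595 = 20.14 meV.

20.14 meV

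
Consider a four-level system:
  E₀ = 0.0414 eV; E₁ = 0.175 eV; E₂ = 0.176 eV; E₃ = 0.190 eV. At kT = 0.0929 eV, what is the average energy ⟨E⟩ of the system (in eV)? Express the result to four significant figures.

0.09715 eV

Eᵢ/kT = 0.445640, 1.88375, 1.89451, 2.04521.
Z = Σ e^(−Eᵢ/kT) = e^(−0.445640) + e^(−1.88375) + e^(−1.89451) + e^(−2.04521) = 0.640414 + 0.152019 + 0.150392 + 0.129353 = 1.07218.
⟨E⟩ = Σ Eᵢ e^(−Eᵢ/kT) / Z = (0.0414·0.640414 + 0.175·0.152019 + 0.176·0.150392 + 0.190·0.129353) / 1.07218 = 0.09715 eV.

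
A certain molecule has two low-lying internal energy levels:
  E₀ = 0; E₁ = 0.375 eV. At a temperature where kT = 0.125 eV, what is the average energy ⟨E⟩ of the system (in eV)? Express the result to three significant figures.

0.0178 eV

Eᵢ/kT = 0, 3.0000.
Z = Σ e^(−Eᵢ/kT) = e^(−0) + e^(−3.0000) = 1.0000 + 0.049787 = 1.0498.
⟨E⟩ = Σ Eᵢ e^(−Eᵢ/kT) / Z = (0·1.0000 + 0.375·0.049787) / 1.0498 = 0.0178 eV.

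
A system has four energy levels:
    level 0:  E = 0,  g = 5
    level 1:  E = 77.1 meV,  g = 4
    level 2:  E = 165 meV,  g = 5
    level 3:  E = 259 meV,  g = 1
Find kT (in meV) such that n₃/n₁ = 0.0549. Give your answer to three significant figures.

n₃/n₁ = (g₃/g₁) exp[−(E₃−E₁)/kT] = 0.0549.
⇒ (E₃−E₁)/kT = ln((1/4)/0.0549) = ln(4.5537) = 1.5159.
kT = 181.9 meV / 1.5159 = 120 meV.

120 meV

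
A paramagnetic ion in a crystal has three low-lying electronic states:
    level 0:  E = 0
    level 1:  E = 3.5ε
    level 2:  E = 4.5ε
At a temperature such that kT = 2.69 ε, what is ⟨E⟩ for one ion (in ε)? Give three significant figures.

1.23 ε

Eᵢ/kT = 0, 1.3011, 1.6729.
Z = Σ e^(−Eᵢ/kT) = e^(−0) + e^(−1.3011) + e^(−1.6729) = 1.0000 + 0.27223 + 0.18770 = 1.4599.
⟨E⟩ = Σ Eᵢ e^(−Eᵢ/kT) / Z = (0·1.0000 + 3.5·0.27223 + 4.5·0.18770) / 1.4599 = 1.23 ε.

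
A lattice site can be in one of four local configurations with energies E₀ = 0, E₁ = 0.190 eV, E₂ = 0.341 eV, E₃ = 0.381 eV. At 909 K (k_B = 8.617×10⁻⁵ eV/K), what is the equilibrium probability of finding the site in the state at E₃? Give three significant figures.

k_BT = 8.617×10⁻⁵ × 909 K = 0.078329 eV.
Eᵢ/kT = 0, 2.4257, 4.3534, 4.8641.
Z = Σ e^(−Eᵢ/kT) = e^(−0) + e^(−2.4257) + e^(−4.3534) + e^(−4.8641) = 1.0000 + 0.088416 + 0.012863 + 0.0077188 = 1.1090.
P₃ = e^(−E₃/kT) / Z = 0.0077188/1.1090 = 0.00696.

0.00696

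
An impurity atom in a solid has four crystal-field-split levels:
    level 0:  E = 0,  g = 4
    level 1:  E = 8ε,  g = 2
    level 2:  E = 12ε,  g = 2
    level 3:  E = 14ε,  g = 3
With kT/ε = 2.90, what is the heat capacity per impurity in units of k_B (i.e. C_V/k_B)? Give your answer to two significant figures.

0.47

Eᵢ/kT = 0, 2.759, 4.138, 4.828.
Z = Σ gᵢe^(−Eᵢ/kT) = 4·e^(−0) + 2·e^(−2.759) + 2·e^(−4.138) + 3·e^(−4.828) = 4.000 + 0.1267 + 0.03191 + 0.02401 = 4.183.
⟨E⟩ = 0.4142 ε, ⟨E²⟩ = 4.162 ε².
C_V/k_B = (⟨E²⟩ − ⟨E⟩²)/(kT)² = (4.162 − 0.1716)/8.410 = 0.47.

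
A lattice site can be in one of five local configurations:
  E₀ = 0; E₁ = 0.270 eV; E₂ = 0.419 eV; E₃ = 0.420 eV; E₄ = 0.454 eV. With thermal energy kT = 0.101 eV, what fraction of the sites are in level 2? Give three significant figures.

0.0142

Eᵢ/kT = 0, 2.6733, 4.1485, 4.1584, 4.4950.
Z = Σ e^(−Eᵢ/kT) = e^(−0) + e^(−2.6733) + e^(−4.1485) + e^(−4.1584) + e^(−4.4950) = 1.0000 + 0.069024 + 0.015788 + 0.015633 + 0.011165 = 1.1116.
P₂ = e^(−E₂/kT) / Z = 0.015788/1.1116 = 0.0142.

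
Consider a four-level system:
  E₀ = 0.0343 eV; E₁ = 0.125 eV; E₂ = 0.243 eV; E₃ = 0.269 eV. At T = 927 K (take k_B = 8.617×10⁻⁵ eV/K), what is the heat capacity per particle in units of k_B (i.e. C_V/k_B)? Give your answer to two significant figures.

0.71

k_BT = 8.617×10⁻⁵ × 927 K = 0.07988 eV.
Eᵢ/kT = 0.4294, 1.565, 3.042, 3.368.
Z = Σ e^(−Eᵢ/kT) = e^(−0.4294) + e^(−1.565) + e^(−3.042) + e^(−3.368) = 0.6509 + 0.2091 + 0.04774 + 0.03446 = 0.9422.
⟨E⟩ = 0.07359 eV, ⟨E²⟩ = 0.009919 eV².
C_V/k_B = (⟨E²⟩ − ⟨E⟩²)/(kT)² = (0.009919 − 0.005415)/0.006381 = 0.71.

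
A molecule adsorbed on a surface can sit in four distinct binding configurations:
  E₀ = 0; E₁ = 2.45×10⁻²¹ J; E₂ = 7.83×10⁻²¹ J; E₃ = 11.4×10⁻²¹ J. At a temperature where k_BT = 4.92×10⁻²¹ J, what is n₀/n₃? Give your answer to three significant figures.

n₀/n₃ = exp[−(E₀−E₃)/kT] = exp(−(-11.4 ×10⁻²¹ J)/(4.92 ×10⁻²¹ J)) = exp(2.3171) = 10.1.

10.1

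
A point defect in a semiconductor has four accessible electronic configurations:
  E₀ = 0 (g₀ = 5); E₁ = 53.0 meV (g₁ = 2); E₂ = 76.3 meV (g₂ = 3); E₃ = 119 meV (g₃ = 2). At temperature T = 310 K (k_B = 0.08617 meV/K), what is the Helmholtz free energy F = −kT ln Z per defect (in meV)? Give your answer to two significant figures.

k_BT = 0.08617 × 310 K = 26.71 meV.
Eᵢ/kT = 0, 1.984, 2.857, 4.455.
Z = Σ gᵢe^(−Eᵢ/kT) = 5·e^(−0) + 2·e^(−1.984) + 3·e^(−2.857) + 2·e^(−4.455) = 5.000 + 0.2750 + 0.1723 + 0.02324 = 5.471.
F = −kT ln Z = −26.71 × ln(5.471) = −26.71 × 1.699 = -45 meV.

-45 meV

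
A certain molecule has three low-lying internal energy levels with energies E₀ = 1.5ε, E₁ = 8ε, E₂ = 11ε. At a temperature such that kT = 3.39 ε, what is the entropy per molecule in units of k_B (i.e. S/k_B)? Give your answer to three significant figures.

0.563

Eᵢ/kT = 0.44248, 2.3599, 3.2448.
Z = Σ e^(−Eᵢ/kT) = e^(−0.44248) + e^(−2.3599) + e^(−3.2448) = 0.64244 + 0.094430 + 0.038976 = 0.77585.
⟨E⟩ = Σ EᵢPᵢ = 2.7684 ε.
S/k_B = ln Z + ⟨E⟩/kT = ln(0.77585) + 2.7684/3.39 = -0.25380 + 0.81664 = 0.563.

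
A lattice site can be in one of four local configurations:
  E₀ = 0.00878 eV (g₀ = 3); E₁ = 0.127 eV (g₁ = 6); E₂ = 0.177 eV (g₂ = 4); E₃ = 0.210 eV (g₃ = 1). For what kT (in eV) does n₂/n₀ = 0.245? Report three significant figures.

n₂/n₀ = (g₂/g₀) exp[−(E₂−E₀)/kT] = 0.245.
⇒ (E₂−E₀)/kT = ln((4/3)/0.245) = ln(5.4422) = 1.6942.
kT = 0.16822 eV / 1.6942 = 0.0993 eV.

0.0993 eV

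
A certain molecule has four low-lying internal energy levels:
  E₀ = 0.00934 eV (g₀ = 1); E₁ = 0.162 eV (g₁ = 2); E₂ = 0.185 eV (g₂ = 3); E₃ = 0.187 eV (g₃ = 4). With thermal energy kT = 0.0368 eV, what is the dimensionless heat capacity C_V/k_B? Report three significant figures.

1.58

Eᵢ/kT = 0.25380, 4.4022, 5.0272, 5.0815.
Z = Σ gᵢe^(−Eᵢ/kT) = 1·e^(−0.25380) + 2·e^(−4.4022) + 3·e^(−5.0272) + 4·e^(−5.0815) = 0.77585 + 0.024501 + 0.019671 + 0.024842 = 0.84486.
⟨E⟩ = 0.023081 eV, ⟨E²⟩ = 0.0026663 eV².
C_V/k_B = (⟨E²⟩ − ⟨E⟩²)/(kT)² = (0.0026663 − 0.00053273)/0.0013542 = 1.58.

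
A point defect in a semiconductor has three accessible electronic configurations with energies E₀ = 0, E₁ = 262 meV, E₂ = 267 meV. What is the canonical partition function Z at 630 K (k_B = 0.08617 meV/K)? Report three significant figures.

Z = 1.02

k_BT = 0.08617 × 630 K = 54.287 meV.
Eᵢ/kT = 0, 4.8262, 4.9183.
Z = Σ e^(−Eᵢ/kT) = e^(−0) + e^(−4.8262) + e^(−4.9183) = 1.0000 + 0.0080169 + 0.0073115 = 1.0153.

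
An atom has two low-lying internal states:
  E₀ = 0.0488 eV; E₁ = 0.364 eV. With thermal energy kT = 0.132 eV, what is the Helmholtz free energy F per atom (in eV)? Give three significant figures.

Eᵢ/kT = 0.36970, 2.7576.
Z = Σ e^(−Eᵢ/kT) = e^(−0.36970) + e^(−2.7576) = 0.69094 + 0.063444 = 0.75438.
F = −kT ln Z = −0.132 × ln(0.75438) = −0.132 × -0.28186 = 0.0372 eV.

0.0372 eV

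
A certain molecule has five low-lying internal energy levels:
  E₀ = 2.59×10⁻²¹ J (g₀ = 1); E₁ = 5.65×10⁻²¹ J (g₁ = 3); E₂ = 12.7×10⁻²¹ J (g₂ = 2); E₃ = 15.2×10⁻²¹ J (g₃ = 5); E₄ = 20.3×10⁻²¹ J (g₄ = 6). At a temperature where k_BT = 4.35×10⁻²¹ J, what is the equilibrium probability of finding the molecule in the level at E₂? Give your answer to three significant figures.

0.0640

Eᵢ/kT = 0.59540, 1.2989, 2.9195, 3.4943, 4.6667.
Z = Σ gᵢe^(−Eᵢ/kT) = 1·e^(−0.59540) + 3·e^(−1.2989) + 2·e^(−2.9195) + 5·e^(−3.4943) + 6·e^(−4.6667) = 0.55134 + 0.81850 + 0.10792 + 0.15185 + 0.056419 = 1.6860.
P₂ = g₂ e^(−E₂/kT) / Z = 0.10792/1.6860 = 0.0640.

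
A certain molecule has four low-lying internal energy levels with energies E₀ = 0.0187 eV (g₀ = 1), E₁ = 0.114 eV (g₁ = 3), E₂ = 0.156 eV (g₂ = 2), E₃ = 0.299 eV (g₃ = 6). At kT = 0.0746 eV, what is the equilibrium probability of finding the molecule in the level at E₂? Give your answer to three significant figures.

0.138

Eᵢ/kT = 0.25067, 1.5282, 2.0912, 4.0080.
Z = Σ gᵢe^(−Eᵢ/kT) = 1·e^(−0.25067) + 3·e^(−1.5282) + 2·e^(−2.0912) + 6·e^(−4.0080) = 0.77828 + 0.65078 + 0.24708 + 0.10902 = 1.7852.
P₂ = g₂ e^(−E₂/kT) / Z = 0.24708/1.7852 = 0.138.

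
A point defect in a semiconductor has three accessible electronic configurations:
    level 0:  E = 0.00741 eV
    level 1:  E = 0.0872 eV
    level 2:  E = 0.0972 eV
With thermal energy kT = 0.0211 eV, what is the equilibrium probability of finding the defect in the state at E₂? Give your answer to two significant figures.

0.014

Eᵢ/kT = 0.3512, 4.133, 4.607.
Z = Σ e^(−Eᵢ/kT) = e^(−0.3512) + e^(−4.133) + e^(−4.607) = 0.7038 + 0.01603 + 0.009982 = 0.7298.
P₂ = e^(−E₂/kT) / Z = 0.009982/0.7298 = 0.014.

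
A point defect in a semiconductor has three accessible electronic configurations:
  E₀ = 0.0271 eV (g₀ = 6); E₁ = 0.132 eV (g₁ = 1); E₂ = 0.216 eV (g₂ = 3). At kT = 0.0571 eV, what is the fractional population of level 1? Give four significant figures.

0.02541

Eᵢ/kT = 0.474606, 2.31173, 3.78284.
Z = Σ gᵢe^(−Eᵢ/kT) = 6·e^(−0.474606) + 1·e^(−2.31173) + 3·e^(−3.78284) = 3.73278 + 0.0990897 + 0.0682739 = 3.90014.
P₁ = g₁ e^(−E₁/kT) / Z = 0.0990897/3.90014 = 0.02541.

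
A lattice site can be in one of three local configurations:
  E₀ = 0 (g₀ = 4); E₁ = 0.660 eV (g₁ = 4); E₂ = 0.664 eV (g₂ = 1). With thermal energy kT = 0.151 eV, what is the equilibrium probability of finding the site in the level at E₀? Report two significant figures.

Eᵢ/kT = 0, 4.371, 4.397.
Z = Σ gᵢe^(−Eᵢ/kT) = 4·e^(−0) + 4·e^(−4.371) + 1·e^(−4.397) = 4.000 + 0.05055 + 0.01231 = 4.063.
P₀ = g₀ e^(−E₀/kT) / Z = 4.000/4.063 = 0.98.

0.98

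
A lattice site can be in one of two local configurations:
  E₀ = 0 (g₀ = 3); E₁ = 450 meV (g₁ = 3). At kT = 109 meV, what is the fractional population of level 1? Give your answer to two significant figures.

0.016

Eᵢ/kT = 0, 4.128.
Z = Σ gᵢe^(−Eᵢ/kT) = 3·e^(−0) + 3·e^(−4.128) = 3.000 + 0.04835 = 3.048.
P₁ = g₁ e^(−E₁/kT) / Z = 0.04835/3.048 = 0.016.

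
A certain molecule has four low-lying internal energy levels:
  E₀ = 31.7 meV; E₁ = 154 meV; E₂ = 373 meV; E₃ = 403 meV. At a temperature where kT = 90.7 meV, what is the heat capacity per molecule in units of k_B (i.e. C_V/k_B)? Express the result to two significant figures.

Eᵢ/kT = 0.3495, 1.698, 4.112, 4.443.
Z = Σ e^(−Eᵢ/kT) = e^(−0.3495) + e^(−1.698) + e^(−4.112) + e^(−4.443) = 0.7050 + 0.1830 + 0.01637 + 0.01176 = 0.9161.
⟨E⟩ = 67.00 meV, ⟨E²⟩ = 10080 meV².
C_V/k_B = (⟨E²⟩ − ⟨E⟩²)/(kT)² = (10080 − 4489)/8226 = 0.68.

0.68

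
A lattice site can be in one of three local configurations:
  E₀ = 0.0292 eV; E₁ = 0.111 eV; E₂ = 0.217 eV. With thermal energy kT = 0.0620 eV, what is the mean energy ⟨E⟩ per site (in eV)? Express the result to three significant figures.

0.0527 eV

Eᵢ/kT = 0.47097, 1.7903, 3.5000.
Z = Σ e^(−Eᵢ/kT) = e^(−0.47097) + e^(−1.7903) + e^(−3.5000) = 0.62440 + 0.16691 + 0.030197 = 0.82151.
⟨E⟩ = Σ Eᵢ e^(−Eᵢ/kT) / Z = (0.0292·0.62440 + 0.111·0.16691 + 0.217·0.030197) / 0.82151 = 0.0527 eV.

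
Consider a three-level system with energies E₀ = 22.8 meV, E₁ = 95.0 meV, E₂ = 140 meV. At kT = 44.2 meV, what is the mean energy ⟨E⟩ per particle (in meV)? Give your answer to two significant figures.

40 meV

Eᵢ/kT = 0.5158, 2.149, 3.167.
Z = Σ e^(−Eᵢ/kT) = e^(−0.5158) + e^(−2.149) + e^(−3.167) = 0.5970 + 0.1166 + 0.04213 = 0.7557.
⟨E⟩ = Σ Eᵢ e^(−Eᵢ/kT) / Z = (22.8·0.5970 + 95.0·0.1166 + 140·0.04213) / 0.7557 = 40 meV.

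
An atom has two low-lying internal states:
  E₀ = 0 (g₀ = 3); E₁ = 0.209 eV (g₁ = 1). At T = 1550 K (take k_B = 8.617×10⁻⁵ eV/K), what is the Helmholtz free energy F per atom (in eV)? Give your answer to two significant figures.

-0.16 eV

k_BT = 8.617×10⁻⁵ × 1550 K = 0.1336 eV.
Eᵢ/kT = 0, 1.564.
Z = Σ gᵢe^(−Eᵢ/kT) = 3·e^(−0) + 1·e^(−1.564) = 3.000 + 0.2093 = 3.209.
F = −kT ln Z = −0.1336 × ln(3.209) = −0.1336 × 1.166 = -0.16 eV.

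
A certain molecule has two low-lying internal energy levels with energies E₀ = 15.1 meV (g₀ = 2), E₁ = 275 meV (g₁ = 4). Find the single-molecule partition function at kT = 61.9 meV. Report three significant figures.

Eᵢ/kT = 0.24394, 4.4426.
Z = Σ gᵢe^(−Eᵢ/kT) = 2·e^(−0.24394) + 4·e^(−4.4426) = 1.5671 + 0.047061 = 1.6142.

Z = 1.61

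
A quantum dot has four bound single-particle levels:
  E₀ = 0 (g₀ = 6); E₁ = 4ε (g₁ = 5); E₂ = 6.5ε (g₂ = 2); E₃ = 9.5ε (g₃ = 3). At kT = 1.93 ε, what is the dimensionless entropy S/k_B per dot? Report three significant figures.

Eᵢ/kT = 0, 2.0725, 3.3679, 4.9223.
Z = Σ gᵢe^(−Eᵢ/kT) = 6·e^(−0) + 5·e^(−2.0725) + 2·e^(−3.3679) + 3·e^(−4.9223) = 6.0000 + 0.62935 + 0.068924 + 0.021847 = 6.7201.
⟨E⟩ = Σ EᵢPᵢ = 0.47216 ε.
S/k_B = ln Z + ⟨E⟩/kT = ln(6.7201) + 0.47216/1.93 = 1.9051 + 0.24464 = 2.15.

2.15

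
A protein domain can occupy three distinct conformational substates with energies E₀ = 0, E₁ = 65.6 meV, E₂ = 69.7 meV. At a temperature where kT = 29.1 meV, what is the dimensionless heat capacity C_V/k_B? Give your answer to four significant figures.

0.7384

Eᵢ/kT = 0, 2.25430, 2.39519.
Z = Σ e^(−Eᵢ/kT) = e^(−0) + e^(−2.25430) + e^(−2.39519) = 1.00000 + 0.104947 + 0.0911554 = 1.19610.
⟨E⟩ = 11.0677 meV, ⟨E²⟩ = 747.819 meV².
C_V/k_B = (⟨E²⟩ − ⟨E⟩²)/(kT)² = (747.819 − 122.494)/846.810 = 0.7384.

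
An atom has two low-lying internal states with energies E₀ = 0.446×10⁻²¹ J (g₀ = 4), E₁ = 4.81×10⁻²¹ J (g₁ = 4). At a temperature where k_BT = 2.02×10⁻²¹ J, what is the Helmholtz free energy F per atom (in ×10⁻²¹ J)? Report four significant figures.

-2.575 ×10⁻²¹ J

Eᵢ/kT = 0.220792, 2.38119.
Z = Σ gᵢe^(−Eᵢ/kT) = 4·e^(−0.220792) + 4·e^(−2.38119) = 3.20753 + 0.369762 = 3.57729.
F = −kT ln Z = −2.02 × ln(3.57729) = −2.02 × 1.27461 = -2.575 ×10⁻²¹ J.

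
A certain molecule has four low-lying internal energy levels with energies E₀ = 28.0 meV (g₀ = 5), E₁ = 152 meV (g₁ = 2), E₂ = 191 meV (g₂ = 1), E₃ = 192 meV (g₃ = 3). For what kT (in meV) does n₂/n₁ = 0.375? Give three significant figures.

136 meV

n₂/n₁ = (g₂/g₁) exp[−(E₂−E₁)/kT] = 0.375.
⇒ (E₂−E₁)/kT = ln((1/2)/0.375) = ln(1.3333) = 0.28766.
kT = 39 meV / 0.28766 = 136 meV.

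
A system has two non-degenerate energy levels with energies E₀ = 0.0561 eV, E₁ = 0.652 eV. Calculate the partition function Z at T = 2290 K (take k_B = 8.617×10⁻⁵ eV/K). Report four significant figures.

k_BT = 8.617×10⁻⁵ × 2290 K = 0.197329 eV.
Eᵢ/kT = 0.284297, 3.30413.
Z = Σ e^(−Eᵢ/kT) = e^(−0.284297) + e^(−3.30413) = 0.752543 + 0.0367312 = 0.789274.

Z = 0.7893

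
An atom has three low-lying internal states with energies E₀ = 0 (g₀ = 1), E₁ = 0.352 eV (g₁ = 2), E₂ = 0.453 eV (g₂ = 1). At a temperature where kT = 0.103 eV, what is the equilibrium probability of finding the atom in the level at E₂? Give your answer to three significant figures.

Eᵢ/kT = 0, 3.4175, 4.3981.
Z = Σ gᵢe^(−Eᵢ/kT) = 1·e^(−0) + 2·e^(−3.4175) + 1·e^(−4.3981) = 1.0000 + 0.065589 + 0.012301 = 1.0779.
P₂ = g₂ e^(−E₂/kT) / Z = 0.012301/1.0779 = 0.0114.

0.0114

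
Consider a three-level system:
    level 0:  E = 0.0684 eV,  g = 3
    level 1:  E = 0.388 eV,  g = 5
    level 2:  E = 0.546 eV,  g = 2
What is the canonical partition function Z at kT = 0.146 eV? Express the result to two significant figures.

Z = 2.3

Eᵢ/kT = 0.4685, 2.658, 3.740.
Z = Σ gᵢe^(−Eᵢ/kT) = 3·e^(−0.4685) + 5·e^(−2.658) + 2·e^(−3.740) = 1.878 + 0.3504 + 0.04751 = 2.276.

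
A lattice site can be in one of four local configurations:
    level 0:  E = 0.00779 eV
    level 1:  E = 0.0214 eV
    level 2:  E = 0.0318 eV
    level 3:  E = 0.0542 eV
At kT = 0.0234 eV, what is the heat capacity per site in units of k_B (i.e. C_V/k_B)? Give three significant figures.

0.318

Eᵢ/kT = 0.33291, 0.91453, 1.3590, 2.3162.
Z = Σ e^(−Eᵢ/kT) = e^(−0.33291) + e^(−0.91453) + e^(−1.3590) + e^(−2.3162) = 0.71683 + 0.40070 + 0.25692 + 0.098648 = 1.4731.
⟨E⟩ = 0.018787 eV, ⟨E²⟩ = 0.00052719 eV².
C_V/k_B = (⟨E²⟩ − ⟨E⟩²)/(kT)² = (0.00052719 − 0.00035295)/0.00054756 = 0.318.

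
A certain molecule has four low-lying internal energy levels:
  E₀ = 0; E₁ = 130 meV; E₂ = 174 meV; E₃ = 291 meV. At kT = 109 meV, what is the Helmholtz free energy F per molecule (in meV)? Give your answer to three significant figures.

-49.5 meV

Eᵢ/kT = 0, 1.1927, 1.5963, 2.6697.
Z = Σ e^(−Eᵢ/kT) = e^(−0) + e^(−1.1927) + e^(−1.5963) + e^(−2.6697) = 1.0000 + 0.30340 + 0.20264 + 0.069273 = 1.5753.
F = −kT ln Z = −109 × ln(1.5753) = −109 × 0.45445 = -49.5 meV.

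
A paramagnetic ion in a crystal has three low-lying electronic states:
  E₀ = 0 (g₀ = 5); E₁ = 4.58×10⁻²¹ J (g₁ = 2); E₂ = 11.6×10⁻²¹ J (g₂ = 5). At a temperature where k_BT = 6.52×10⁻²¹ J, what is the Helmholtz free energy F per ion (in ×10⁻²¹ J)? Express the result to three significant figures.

Eᵢ/kT = 0, 0.70245, 1.7791.
Z = Σ gᵢe^(−Eᵢ/kT) = 5·e^(−0) + 2·e^(−0.70245) + 5·e^(−1.7791) = 5.0000 + 0.99074 + 0.84395 = 6.8347.
F = −kT ln Z = −6.52 × ln(6.8347) = −6.52 × 1.9220 = -12.5 ×10⁻²¹ J.

-12.5 ×10⁻²¹ J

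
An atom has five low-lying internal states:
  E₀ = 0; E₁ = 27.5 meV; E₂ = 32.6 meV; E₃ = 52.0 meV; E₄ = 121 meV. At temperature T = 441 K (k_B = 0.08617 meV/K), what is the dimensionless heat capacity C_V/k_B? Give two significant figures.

k_BT = 0.08617 × 441 K = 38.00 meV.
Eᵢ/kT = 0, 0.7237, 0.8579, 1.368, 3.184.
Z = Σ e^(−Eᵢ/kT) = e^(−0) + e^(−0.7237) + e^(−0.8579) + e^(−1.368) + e^(−3.184) = 1.000 + 0.4850 + 0.4241 + 0.2546 + 0.04142 = 2.205.
⟨E⟩ = 20.60 meV, ⟨E²⟩ = 958.0 meV².
C_V/k_B = (⟨E²⟩ − ⟨E⟩²)/(kT)² = (958.0 − 424.4)/1444 = 0.37.

0.37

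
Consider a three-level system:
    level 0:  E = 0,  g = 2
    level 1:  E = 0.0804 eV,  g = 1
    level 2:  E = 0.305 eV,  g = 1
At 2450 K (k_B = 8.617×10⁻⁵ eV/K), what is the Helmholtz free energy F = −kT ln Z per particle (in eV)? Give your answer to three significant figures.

-0.226 eV

k_BT = 8.617×10⁻⁵ × 2450 K = 0.21112 eV.
Eᵢ/kT = 0, 0.38083, 1.4447.
Z = Σ gᵢe^(−Eᵢ/kT) = 2·e^(−0) + 1·e^(−0.38083) + 1·e^(−1.4447) = 2.0000 + 0.68329 + 0.23582 = 2.9191.
F = −kT ln Z = −0.21112 × ln(2.9191) = −0.21112 × 1.0713 = -0.226 eV.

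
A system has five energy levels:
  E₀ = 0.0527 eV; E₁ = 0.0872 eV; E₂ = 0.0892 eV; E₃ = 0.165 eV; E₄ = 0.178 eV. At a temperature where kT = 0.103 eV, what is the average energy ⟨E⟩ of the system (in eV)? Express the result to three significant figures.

Eᵢ/kT = 0.51165, 0.84660, 0.86602, 1.6019, 1.7282.
Z = Σ e^(−Eᵢ/kT) = e^(−0.51165) + e^(−0.84660) + e^(−0.86602) + e^(−1.6019) + e^(−1.7282) = 0.59951 + 0.42887 + 0.42062 + 0.20151 + 0.17760 = 1.8281.
⟨E⟩ = Σ Eᵢ e^(−Eᵢ/kT) / Z = (0.0527·0.59951 + 0.0872·0.42887 + 0.0892·0.42062 + 0.165·0.20151 + 0.178·0.17760) / 1.8281 = 0.0937 eV.

0.0937 eV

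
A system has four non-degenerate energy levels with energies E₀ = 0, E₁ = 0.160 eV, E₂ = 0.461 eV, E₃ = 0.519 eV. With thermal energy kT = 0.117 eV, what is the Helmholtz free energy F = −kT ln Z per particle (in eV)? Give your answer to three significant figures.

-0.0294 eV

Eᵢ/kT = 0, 1.3675, 3.9402, 4.4359.
Z = Σ e^(−Eᵢ/kT) = e^(−0) + e^(−1.3675) + e^(−3.9402) + e^(−4.4359) = 1.0000 + 0.25474 + 0.019444 + 0.011844 = 1.2860.
F = −kT ln Z = −0.117 × ln(1.2860) = −0.117 × 0.25154 = -0.0294 eV.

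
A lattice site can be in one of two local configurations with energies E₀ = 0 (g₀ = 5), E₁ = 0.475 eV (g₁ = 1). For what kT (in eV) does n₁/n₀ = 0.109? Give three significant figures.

0.783 eV

n₁/n₀ = (g₁/g₀) exp[−(E₁−E₀)/kT] = 0.109.
⇒ (E₁−E₀)/kT = ln((1/5)/0.109) = ln(1.8349) = 0.60699.
kT = 0.475 eV / 0.60699 = 0.783 eV.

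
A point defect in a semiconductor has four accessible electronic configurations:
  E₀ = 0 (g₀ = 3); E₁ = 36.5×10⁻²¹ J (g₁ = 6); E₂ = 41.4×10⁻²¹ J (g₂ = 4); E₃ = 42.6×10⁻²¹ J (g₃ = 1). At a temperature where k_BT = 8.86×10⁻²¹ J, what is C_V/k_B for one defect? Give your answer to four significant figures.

Eᵢ/kT = 0, 4.11964, 4.67269, 4.80813.
Z = Σ gᵢe^(−Eᵢ/kT) = 3·e^(−0) + 6·e^(−4.11964) + 4·e^(−4.67269) + 1·e^(−4.80813) = 3.00000 + 0.0975022 + 0.0373884 + 0.00816311 = 3.14305.
⟨E⟩ = 1.73540, ⟨E²⟩ = 66.4303.
C_V/k_B = (⟨E²⟩ − ⟨E⟩²)/(kT)² = (66.4303 − 3.01161)/78.4996 = 0.8079.

0.8079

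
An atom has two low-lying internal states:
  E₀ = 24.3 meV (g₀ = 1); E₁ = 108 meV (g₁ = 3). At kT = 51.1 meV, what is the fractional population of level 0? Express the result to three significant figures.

0.632

Eᵢ/kT = 0.47554, 2.1135.
Z = Σ gᵢe^(−Eᵢ/kT) = 1·e^(−0.47554) + 3·e^(−2.1135) = 0.62155 + 0.36244 = 0.98399.
P₀ = g₀ e^(−E₀/kT) / Z = 0.62155/0.98399 = 0.632.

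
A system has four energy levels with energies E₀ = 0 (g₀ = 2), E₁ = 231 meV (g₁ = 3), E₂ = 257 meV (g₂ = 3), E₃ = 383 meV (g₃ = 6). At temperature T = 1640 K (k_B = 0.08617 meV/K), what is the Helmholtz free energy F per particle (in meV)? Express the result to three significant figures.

-176 meV

k_BT = 0.08617 × 1640 K = 141.32 meV.
Eᵢ/kT = 0, 1.6346, 1.8186, 2.7102.
Z = Σ gᵢe^(−Eᵢ/kT) = 2·e^(−0) + 3·e^(−1.6346) + 3·e^(−1.8186) + 6·e^(−2.7102) = 2.0000 + 0.58509 + 0.48676 + 0.39914 = 3.4710.
F = −kT ln Z = −141.32 × ln(3.4710) = −141.32 × 1.2444 = -176 meV.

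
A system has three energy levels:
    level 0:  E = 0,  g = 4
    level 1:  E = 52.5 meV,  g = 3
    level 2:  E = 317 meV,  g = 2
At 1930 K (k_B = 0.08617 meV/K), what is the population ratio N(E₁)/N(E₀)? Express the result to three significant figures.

k_BT = 0.08617 × 1930 K = 166.31 meV.
n₁/n₀ = (g₁/g₀) exp[−(E₁−E₀)/kT] = (3/4) × exp(−(52.5 meV)/(166.31 meV)) = (3/4) × exp(-0.31568) = 0.547.

0.547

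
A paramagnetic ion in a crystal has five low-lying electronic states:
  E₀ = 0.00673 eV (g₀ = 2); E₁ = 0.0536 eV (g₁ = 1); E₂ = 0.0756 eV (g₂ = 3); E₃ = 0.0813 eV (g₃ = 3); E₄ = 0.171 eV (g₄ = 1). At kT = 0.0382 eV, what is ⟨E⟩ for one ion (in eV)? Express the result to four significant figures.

0.03207 eV

Eᵢ/kT = 0.176178, 1.40314, 1.97906, 2.12827, 4.47644.
Z = Σ gᵢe^(−Eᵢ/kT) = 2·e^(−0.176178) + 1·e^(−1.40314) + 3·e^(−1.97906) + 3·e^(−2.12827) + 1·e^(−4.47644) = 1.67694 + 0.245824 + 0.414597 + 0.357129 + 0.0113738 = 2.70586.
⟨E⟩ = Σ Eᵢ gᵢe^(−Eᵢ/kT) / Z = (0.00673·1.67694 + 0.0536·0.245824 + 0.0756·0.414597 + 0.0813·0.357129 + 0.171·0.0113738) / 2.70586 = 0.03207 eV.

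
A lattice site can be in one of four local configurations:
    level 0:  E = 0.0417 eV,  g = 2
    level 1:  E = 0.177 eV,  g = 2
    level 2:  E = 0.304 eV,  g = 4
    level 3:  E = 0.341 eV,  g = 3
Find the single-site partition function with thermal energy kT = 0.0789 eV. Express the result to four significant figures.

Eᵢ/kT = 0.528517, 2.24335, 3.85298, 4.32193.
Z = Σ gᵢe^(−Eᵢ/kT) = 2·e^(−0.528517) + 2·e^(−2.24335) + 4·e^(−3.85298) + 3·e^(−4.32193) = 1.17896 + 0.212205 + 0.0848657 + 0.0398227 = 1.51585.

Z = 1.516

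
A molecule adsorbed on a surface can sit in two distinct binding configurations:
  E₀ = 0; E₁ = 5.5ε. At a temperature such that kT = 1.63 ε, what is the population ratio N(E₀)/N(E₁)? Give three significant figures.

n₀/n₁ = exp[−(E₀−E₁)/kT] = exp(−(-5.5ε)/(1.63ε)) = exp(3.3742) = 29.2.

29.2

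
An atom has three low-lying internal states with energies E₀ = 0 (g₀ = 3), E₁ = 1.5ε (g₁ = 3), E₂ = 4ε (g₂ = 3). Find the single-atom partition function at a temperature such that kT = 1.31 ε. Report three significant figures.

Eᵢ/kT = 0, 1.1450, 3.0534.
Z = Σ gᵢe^(−Eᵢ/kT) = 3·e^(−0) + 3·e^(−1.1450) + 3·e^(−3.0534) = 3.0000 + 0.95467 + 0.14159 = 4.0963.

Z = 4.10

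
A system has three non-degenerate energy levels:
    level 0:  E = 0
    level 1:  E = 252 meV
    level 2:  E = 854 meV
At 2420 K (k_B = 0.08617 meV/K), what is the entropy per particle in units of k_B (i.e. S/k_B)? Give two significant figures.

0.60

k_BT = 0.08617 × 2420 K = 208.5 meV.
Eᵢ/kT = 0, 1.209, 4.096.
Z = Σ e^(−Eᵢ/kT) = e^(−0) + e^(−1.209) + e^(−4.096) = 1.000 + 0.2985 + 0.01664 = 1.315.
⟨E⟩ = Σ EᵢPᵢ = 68.01 meV.
S/k_B = ln Z + ⟨E⟩/kT = ln(1.315) + 68.01/208.5 = 0.2738 + 0.3262 = 0.60.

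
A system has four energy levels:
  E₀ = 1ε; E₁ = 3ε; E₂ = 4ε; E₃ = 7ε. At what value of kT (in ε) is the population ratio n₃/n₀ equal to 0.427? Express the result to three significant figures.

n₃/n₀ = exp[−(E₃−E₀)/kT] = 0.427.
⇒ (E₃−E₀)/kT = ln(1/0.427) = ln(2.3419) = 0.85096.
kT = 6ε / 0.85096 = 7.05 ε.

7.05 ε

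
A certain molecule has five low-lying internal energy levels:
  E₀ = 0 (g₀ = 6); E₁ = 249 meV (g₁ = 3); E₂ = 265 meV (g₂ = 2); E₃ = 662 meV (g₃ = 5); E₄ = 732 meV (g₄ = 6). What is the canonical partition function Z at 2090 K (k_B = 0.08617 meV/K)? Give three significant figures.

k_BT = 0.08617 × 2090 K = 180.10 meV.
Eᵢ/kT = 0, 1.3826, 1.4714, 3.6757, 4.0644.
Z = Σ gᵢe^(−Eᵢ/kT) = 6·e^(−0) + 3·e^(−1.3826) + 2·e^(−1.4714) + 5·e^(−3.6757) + 6·e^(−4.0644) = 6.0000 + 0.75278 + 0.45921 + 0.12666 + 0.10304 = 7.4417.

Z = 7.44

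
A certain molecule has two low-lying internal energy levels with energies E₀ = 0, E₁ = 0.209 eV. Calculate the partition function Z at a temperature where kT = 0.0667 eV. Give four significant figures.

Eᵢ/kT = 0, 3.13343.
Z = Σ e^(−Eᵢ/kT) = e^(−0) + e^(−3.13343) = 1.00000 + 0.0435681 = 1.04357.

Z = 1.044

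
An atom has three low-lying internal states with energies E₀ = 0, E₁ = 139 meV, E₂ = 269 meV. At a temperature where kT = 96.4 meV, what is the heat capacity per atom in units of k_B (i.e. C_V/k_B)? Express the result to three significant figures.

0.591

Eᵢ/kT = 0, 1.4419, 2.7905.
Z = Σ e^(−Eᵢ/kT) = e^(−0) + e^(−1.4419) + e^(−2.7905) = 1.0000 + 0.23648 + 0.061391 = 1.2979.
⟨E⟩ = 38.050 meV, ⟨E²⟩ = 6943.0 meV².
C_V/k_B = (⟨E²⟩ − ⟨E⟩²)/(kT)² = (6943.0 − 1447.8)/9293.0 = 0.591.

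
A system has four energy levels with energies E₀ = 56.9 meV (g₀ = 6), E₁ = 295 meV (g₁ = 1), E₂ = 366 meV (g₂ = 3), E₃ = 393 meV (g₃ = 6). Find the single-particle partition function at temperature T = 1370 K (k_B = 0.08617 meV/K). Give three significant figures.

Z = 4.14

k_BT = 0.08617 × 1370 K = 118.05 meV.
Eᵢ/kT = 0.48200, 2.4989, 3.1004, 3.3291.
Z = Σ gᵢe^(−Eᵢ/kT) = 6·e^(−0.48200) + 1·e^(−2.4989) + 3·e^(−3.1004) + 6·e^(−3.3291) = 3.7053 + 0.082175 + 0.13509 + 0.21495 = 4.1375.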